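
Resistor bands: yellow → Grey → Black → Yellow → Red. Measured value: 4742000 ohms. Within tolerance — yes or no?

yes

Yellow → 4 (first significant figure)
Grey → 8 (second significant figure)
Black → 0 (third significant figure)
Yellow → ×10^4 multiplier
Red → ±2% tolerance
480 × 10000 = 4800000 Ω
Allowed range: 4704000 Ω to 4896000 Ω.
4742000 ohms lies inside that range.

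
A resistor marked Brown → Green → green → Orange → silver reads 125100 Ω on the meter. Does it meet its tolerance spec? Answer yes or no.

Brown → 1 (first significant figure)
Green → 5 (second significant figure)
Green → 5 (third significant figure)
Orange → ×10^3 multiplier
Silver → ±10% tolerance
155 × 1000 = 155000 Ω
Allowed range: 139500 Ω to 170500 Ω.
125100 Ω lies outside that range.

no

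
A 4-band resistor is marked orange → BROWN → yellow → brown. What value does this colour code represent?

Orange → 3 (first significant figure)
Brown → 1 (second significant figure)
Yellow → ×10^4 multiplier
31 × 10000 = 310000 Ω

310000 Ω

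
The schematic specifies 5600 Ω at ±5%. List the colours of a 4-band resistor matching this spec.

green, blue, red, gold

5600 Ω = 56 × 10^2.
5 → green
6 → blue
Multiplier 10^2 → red.
±5% tolerance → gold.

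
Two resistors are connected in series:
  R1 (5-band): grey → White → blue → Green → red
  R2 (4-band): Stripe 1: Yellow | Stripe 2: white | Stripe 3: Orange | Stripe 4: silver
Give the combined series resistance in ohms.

89649000 Ω

R1: grey, white, blue → 896; green ×10^5 → 89600000 Ω.
R2: yellow, white → 49; orange ×10^3 → 49000 Ω.
Series: 89600000 + 49000 = 89649000 Ω.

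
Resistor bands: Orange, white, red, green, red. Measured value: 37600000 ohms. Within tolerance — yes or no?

no

Orange → 3 (first significant figure)
White → 9 (second significant figure)
Red → 2 (third significant figure)
Green → ×10^5 multiplier
Red → ±2% tolerance
392 × 100000 = 39200000 Ω
Allowed range: 38416000 Ω to 39984000 Ω.
37600000 ohms lies outside that range.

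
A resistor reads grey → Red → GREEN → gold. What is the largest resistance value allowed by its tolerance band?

Grey → 8 (first significant figure)
Red → 2 (second significant figure)
Green → ×10^5 multiplier
Gold → ±5% tolerance
82 × 100000 = 8200000 Ω
Largest = 8200000 × (1 + 5/100) = 8610000 Ω.

8610000 Ω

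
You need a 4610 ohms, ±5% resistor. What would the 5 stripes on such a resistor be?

4610 Ω = 461 × 10^1.
4 → yellow
6 → blue
1 → brown
Multiplier 10^1 → brown.
±5% tolerance → gold.

yellow, blue, brown, brown, gold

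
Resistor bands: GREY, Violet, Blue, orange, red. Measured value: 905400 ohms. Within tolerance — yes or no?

Grey → 8 (first significant figure)
Violet → 7 (second significant figure)
Blue → 6 (third significant figure)
Orange → ×10^3 multiplier
Red → ±2% tolerance
876 × 1000 = 876000 Ω
Allowed range: 858480 Ω to 893520 Ω.
905400 ohms lies outside that range.

no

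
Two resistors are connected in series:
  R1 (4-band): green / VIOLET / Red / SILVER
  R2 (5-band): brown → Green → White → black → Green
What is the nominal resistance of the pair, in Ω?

5859 Ω

R1: green, violet → 57; red ×10^2 → 5700 Ω.
R2: brown, green, white → 159; black ×1 → 159 Ω.
Series: 5700 + 159 = 5859 Ω.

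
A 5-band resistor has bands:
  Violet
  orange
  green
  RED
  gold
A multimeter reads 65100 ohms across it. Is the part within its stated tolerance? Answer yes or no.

Violet → 7 (first significant figure)
Orange → 3 (second significant figure)
Green → 5 (third significant figure)
Red → ×10^2 multiplier
Gold → ±5% tolerance
735 × 100 = 73500 Ω
Allowed range: 69825 Ω to 77175 Ω.
65100 ohms lies outside that range.

no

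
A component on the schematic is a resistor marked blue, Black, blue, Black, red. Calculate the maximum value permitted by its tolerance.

618.12 Ω

Blue → 6 (first significant figure)
Black → 0 (second significant figure)
Blue → 6 (third significant figure)
Black → ×1 multiplier
Red → ±2% tolerance
606 × 1 = 606 Ω
Maximum = 606 × (1 + 2/100) = 618.12 Ω.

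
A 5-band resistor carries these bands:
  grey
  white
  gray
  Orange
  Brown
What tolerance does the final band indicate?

±1%

The last band, brown, is the tolerance band.
Brown corresponds to ±1%.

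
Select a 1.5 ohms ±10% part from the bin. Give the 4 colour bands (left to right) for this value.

1.5 Ω = 15 × 10^-1.
1 → brown
5 → green
Multiplier 10^-1 → gold.
±10% tolerance → silver.

brown, green, gold, silver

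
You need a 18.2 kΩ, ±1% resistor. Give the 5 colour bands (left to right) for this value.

18200 Ω = 182 × 10^2.
1 → brown
8 → grey
2 → red
Multiplier 10^2 → red.
±1% tolerance → brown.

brown, grey, red, red, brown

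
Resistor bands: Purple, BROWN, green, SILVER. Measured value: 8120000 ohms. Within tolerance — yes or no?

no

Violet → 7 (first significant figure)
Brown → 1 (second significant figure)
Green → ×10^5 multiplier
Silver → ±10% tolerance
71 × 100000 = 7100000 Ω
Allowed range: 6390000 Ω to 7810000 Ω.
8120000 ohms lies outside that range.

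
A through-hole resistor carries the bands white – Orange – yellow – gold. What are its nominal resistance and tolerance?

White → 9 (first significant figure)
Orange → 3 (second significant figure)
Yellow → ×10^4 multiplier
Gold → ±5% tolerance
93 × 10000 = 930000 Ω

930000 Ω ±5%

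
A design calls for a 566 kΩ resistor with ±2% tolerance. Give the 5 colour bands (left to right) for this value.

566000 Ω = 566 × 10^3.
5 → green
6 → blue
6 → blue
Multiplier 10^3 → orange.
±2% tolerance → red.

green, blue, blue, orange, red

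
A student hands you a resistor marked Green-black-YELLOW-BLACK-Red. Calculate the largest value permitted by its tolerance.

514.08 Ω

Green → 5 (first significant figure)
Black → 0 (second significant figure)
Yellow → 4 (third significant figure)
Black → ×1 multiplier
Red → ±2% tolerance
504 × 1 = 504 Ω
Largest = 504 × (1 + 2/100) = 514.08 Ω.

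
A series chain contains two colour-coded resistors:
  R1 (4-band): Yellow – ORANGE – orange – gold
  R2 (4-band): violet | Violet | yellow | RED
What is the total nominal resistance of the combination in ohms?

813000 Ω

R1: yellow, orange → 43; orange ×10^3 → 43000 Ω.
R2: violet, violet → 77; yellow ×10^4 → 770000 Ω.
Series: 43000 + 770000 = 813000 Ω.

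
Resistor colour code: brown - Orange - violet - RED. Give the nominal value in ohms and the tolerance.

Brown → 1 (first significant figure)
Orange → 3 (second significant figure)
Violet → ×10^7 multiplier
Red → ±2% tolerance
13 × 10000000 = 130000000 Ω

130000000 Ω ±2%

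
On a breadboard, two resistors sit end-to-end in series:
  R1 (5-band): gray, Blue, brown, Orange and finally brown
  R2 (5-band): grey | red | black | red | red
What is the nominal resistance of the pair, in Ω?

R1: grey, blue, brown → 861; orange ×10^3 → 861000 Ω.
R2: grey, red, black → 820; red ×10^2 → 82000 Ω.
Series: 861000 + 82000 = 943000 Ω.

943000 Ω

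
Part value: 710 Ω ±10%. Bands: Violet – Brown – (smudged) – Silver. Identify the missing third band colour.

710 Ω = 71 × 10^1.
The third band is the multiplier, 10^1, which is brown.

brown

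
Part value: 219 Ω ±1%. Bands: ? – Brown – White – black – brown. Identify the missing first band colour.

red

219 Ω = 219 × 10^0.
The first band gives digit 2 of the significand, and 2 is red.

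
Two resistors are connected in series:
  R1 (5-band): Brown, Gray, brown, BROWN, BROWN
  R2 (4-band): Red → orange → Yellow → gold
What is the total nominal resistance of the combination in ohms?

R1: brown, grey, brown → 181; brown ×10 → 1810 Ω.
R2: red, orange → 23; yellow ×10^4 → 230000 Ω.
Series: 1810 + 230000 = 231810 Ω.

231810 Ω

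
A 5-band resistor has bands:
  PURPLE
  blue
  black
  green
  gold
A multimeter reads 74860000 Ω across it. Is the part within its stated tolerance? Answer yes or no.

Violet → 7 (first significant figure)
Blue → 6 (second significant figure)
Black → 0 (third significant figure)
Green → ×10^5 multiplier
Gold → ±5% tolerance
760 × 100000 = 76000000 Ω
Allowed range: 72200000 Ω to 79800000 Ω.
74860000 Ω lies inside that range.

yes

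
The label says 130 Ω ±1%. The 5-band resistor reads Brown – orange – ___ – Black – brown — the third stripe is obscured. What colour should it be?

black

130 Ω = 130 × 10^0.
The third band gives digit 0 of the significand, and 0 is black.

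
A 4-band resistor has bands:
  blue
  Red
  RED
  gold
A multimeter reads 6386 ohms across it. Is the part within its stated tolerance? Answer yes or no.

yes

Blue → 6 (first significant figure)
Red → 2 (second significant figure)
Red → ×10^2 multiplier
Gold → ±5% tolerance
62 × 100 = 6200 Ω
Allowed range: 5890 Ω to 6510 Ω.
6386 ohms lies inside that range.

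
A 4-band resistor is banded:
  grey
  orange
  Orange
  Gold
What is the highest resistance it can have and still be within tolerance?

87150 Ω

Grey → 8 (first significant figure)
Orange → 3 (second significant figure)
Orange → ×10^3 multiplier
Gold → ±5% tolerance
83 × 1000 = 83000 Ω
Highest = 83000 × (1 + 5/100) = 87150 Ω.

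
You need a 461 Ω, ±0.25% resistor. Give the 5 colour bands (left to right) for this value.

yellow, blue, brown, black, blue

461 Ω = 461 × 10^0.
4 → yellow
6 → blue
1 → brown
Multiplier 10^0 → black.
±0.25% tolerance → blue.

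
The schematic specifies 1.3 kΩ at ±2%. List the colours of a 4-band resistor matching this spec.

brown, orange, red, red

1300 Ω = 13 × 10^2.
1 → brown
3 → orange
Multiplier 10^2 → red.
±2% tolerance → red.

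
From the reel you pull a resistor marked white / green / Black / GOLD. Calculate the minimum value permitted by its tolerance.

White → 9 (first significant figure)
Green → 5 (second significant figure)
Black → ×1 multiplier
Gold → ±5% tolerance
95 × 1 = 95 Ω
Minimum = 95 × (1 − 5/100) = 90.25 Ω.

90.25 Ω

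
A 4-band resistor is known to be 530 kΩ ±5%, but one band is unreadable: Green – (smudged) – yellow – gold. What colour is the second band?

530000 Ω = 53 × 10^4.
The second band gives digit 3 of the significand, and 3 is orange.

orange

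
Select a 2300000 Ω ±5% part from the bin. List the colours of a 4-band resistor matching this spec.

2300000 Ω = 23 × 10^5.
2 → red
3 → orange
Multiplier 10^5 → green.
±5% tolerance → gold.

red, orange, green, gold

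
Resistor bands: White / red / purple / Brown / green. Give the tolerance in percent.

The last band, green, is the tolerance band.
Green corresponds to ±0.5%.

±0.5%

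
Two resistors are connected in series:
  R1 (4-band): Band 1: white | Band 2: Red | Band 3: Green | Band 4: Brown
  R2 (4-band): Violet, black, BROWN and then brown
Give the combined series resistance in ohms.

9200700 Ω

R1: white, red → 92; green ×10^5 → 9200000 Ω.
R2: violet, black → 70; brown ×10 → 700 Ω.
Series: 9200000 + 700 = 9200700 Ω.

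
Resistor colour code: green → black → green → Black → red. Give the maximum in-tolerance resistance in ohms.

515.1 Ω

Green → 5 (first significant figure)
Black → 0 (second significant figure)
Green → 5 (third significant figure)
Black → ×1 multiplier
Red → ±2% tolerance
505 × 1 = 505 Ω
Maximum = 505 × (1 + 2/100) = 515.1 Ω.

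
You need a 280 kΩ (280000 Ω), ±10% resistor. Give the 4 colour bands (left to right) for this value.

280000 Ω = 28 × 10^4.
2 → red
8 → grey
Multiplier 10^4 → yellow.
±10% tolerance → silver.

red, grey, yellow, silver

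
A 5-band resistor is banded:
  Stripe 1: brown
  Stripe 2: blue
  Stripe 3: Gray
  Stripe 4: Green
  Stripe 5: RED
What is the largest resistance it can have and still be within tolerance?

Brown → 1 (first significant figure)
Blue → 6 (second significant figure)
Grey → 8 (third significant figure)
Green → ×10^5 multiplier
Red → ±2% tolerance
168 × 100000 = 16800000 Ω
Largest = 16800000 × (1 + 2/100) = 17136000 Ω.

17136000 Ω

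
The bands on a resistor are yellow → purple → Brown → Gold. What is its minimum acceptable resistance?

Yellow → 4 (first significant figure)
Violet → 7 (second significant figure)
Brown → ×10 multiplier
Gold → ±5% tolerance
47 × 10 = 470 Ω
Minimum = 470 × (1 − 5/100) = 446.5 Ω.

446.5 Ω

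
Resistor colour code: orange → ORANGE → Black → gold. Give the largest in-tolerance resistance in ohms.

Orange → 3 (first significant figure)
Orange → 3 (second significant figure)
Black → ×1 multiplier
Gold → ±5% tolerance
33 × 1 = 33 Ω
Largest = 33 × (1 + 5/100) = 34.65 Ω.

34.65 Ω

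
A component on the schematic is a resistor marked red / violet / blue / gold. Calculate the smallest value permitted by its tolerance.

Red → 2 (first significant figure)
Violet → 7 (second significant figure)
Blue → ×10^6 multiplier
Gold → ±5% tolerance
27 × 1000000 = 27000000 Ω
Smallest = 27000000 × (1 − 5/100) = 25650000 Ω.

25650000 Ω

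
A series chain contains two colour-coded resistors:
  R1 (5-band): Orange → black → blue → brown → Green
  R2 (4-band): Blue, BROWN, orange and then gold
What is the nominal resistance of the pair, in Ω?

R1: orange, black, blue → 306; brown ×10 → 3060 Ω.
R2: blue, brown → 61; orange ×10^3 → 61000 Ω.
Series: 3060 + 61000 = 64060 Ω.

64060 Ω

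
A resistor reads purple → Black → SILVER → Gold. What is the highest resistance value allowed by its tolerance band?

0.735 Ω

Violet → 7 (first significant figure)
Black → 0 (second significant figure)
Silver → ×0.01 multiplier
Gold → ±5% tolerance
70 × 0.01 = 0.7 Ω
Highest = 0.7 × (1 + 5/100) = 0.735 Ω.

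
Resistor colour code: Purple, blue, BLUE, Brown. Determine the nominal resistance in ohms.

76000000 Ω

Violet → 7 (first significant figure)
Blue → 6 (second significant figure)
Blue → ×10^6 multiplier
76 × 1000000 = 76000000 Ω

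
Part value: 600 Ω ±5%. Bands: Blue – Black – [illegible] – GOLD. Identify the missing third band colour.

600 Ω = 60 × 10^1.
The third band is the multiplier, 10^1, which is brown.

brown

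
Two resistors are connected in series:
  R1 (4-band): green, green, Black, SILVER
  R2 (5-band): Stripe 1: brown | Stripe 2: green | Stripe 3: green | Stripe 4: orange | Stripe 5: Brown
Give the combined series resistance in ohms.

R1: green, green → 55; black ×1 → 55 Ω.
R2: brown, green, green → 155; orange ×10^3 → 155000 Ω.
Series: 55 + 155000 = 155055 Ω.

155055 Ω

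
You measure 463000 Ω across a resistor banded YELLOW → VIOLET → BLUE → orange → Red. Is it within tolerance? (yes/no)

Yellow → 4 (first significant figure)
Violet → 7 (second significant figure)
Blue → 6 (third significant figure)
Orange → ×10^3 multiplier
Red → ±2% tolerance
476 × 1000 = 476000 Ω
Allowed range: 466480 Ω to 485520 Ω.
463000 Ω lies outside that range.

no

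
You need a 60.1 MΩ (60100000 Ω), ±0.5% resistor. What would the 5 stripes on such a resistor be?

blue, black, brown, green, green

60100000 Ω = 601 × 10^5.
6 → blue
0 → black
1 → brown
Multiplier 10^5 → green.
±0.5% tolerance → green.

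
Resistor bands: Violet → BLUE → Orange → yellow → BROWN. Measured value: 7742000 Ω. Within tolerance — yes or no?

Violet → 7 (first significant figure)
Blue → 6 (second significant figure)
Orange → 3 (third significant figure)
Yellow → ×10^4 multiplier
Brown → ±1% tolerance
763 × 10000 = 7630000 Ω
Allowed range: 7553700 Ω to 7706300 Ω.
7742000 Ω lies outside that range.

no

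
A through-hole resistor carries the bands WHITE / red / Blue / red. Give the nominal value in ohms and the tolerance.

White → 9 (first significant figure)
Red → 2 (second significant figure)
Blue → ×10^6 multiplier
Red → ±2% tolerance
92 × 1000000 = 92000000 Ω

92000000 Ω ±2%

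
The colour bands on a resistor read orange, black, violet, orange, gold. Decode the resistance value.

Orange → 3 (first significant figure)
Black → 0 (second significant figure)
Violet → 7 (third significant figure)
Orange → ×10^3 multiplier
307 × 1000 = 307000 Ω

307000 Ω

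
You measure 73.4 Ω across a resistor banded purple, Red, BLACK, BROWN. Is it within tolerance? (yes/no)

Violet → 7 (first significant figure)
Red → 2 (second significant figure)
Black → ×1 multiplier
Brown → ±1% tolerance
72 × 1 = 72 Ω
Allowed range: 71.28 Ω to 72.72 Ω.
73.4 Ω lies outside that range.

no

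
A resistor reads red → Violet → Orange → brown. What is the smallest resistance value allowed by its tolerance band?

Red → 2 (first significant figure)
Violet → 7 (second significant figure)
Orange → ×10^3 multiplier
Brown → ±1% tolerance
27 × 1000 = 27000 Ω
Smallest = 27000 × (1 − 1/100) = 26730 Ω.

26730 Ω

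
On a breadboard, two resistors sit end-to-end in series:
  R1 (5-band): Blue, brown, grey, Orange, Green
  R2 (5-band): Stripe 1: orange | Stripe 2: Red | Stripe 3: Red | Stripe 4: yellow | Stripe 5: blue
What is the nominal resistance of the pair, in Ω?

3838000 Ω

R1: blue, brown, grey → 618; orange ×10^3 → 618000 Ω.
R2: orange, red, red → 322; yellow ×10^4 → 3220000 Ω.
Series: 618000 + 3220000 = 3838000 Ω.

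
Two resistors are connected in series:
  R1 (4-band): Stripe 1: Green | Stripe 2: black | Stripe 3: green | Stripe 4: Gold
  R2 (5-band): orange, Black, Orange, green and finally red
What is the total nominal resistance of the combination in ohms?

35300000 Ω

R1: green, black → 50; green ×10^5 → 5000000 Ω.
R2: orange, black, orange → 303; green ×10^5 → 30300000 Ω.
Series: 5000000 + 30300000 = 35300000 Ω.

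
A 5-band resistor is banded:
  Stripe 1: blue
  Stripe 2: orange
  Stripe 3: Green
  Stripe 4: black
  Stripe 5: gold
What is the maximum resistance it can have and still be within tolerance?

666.75 Ω

Blue → 6 (first significant figure)
Orange → 3 (second significant figure)
Green → 5 (third significant figure)
Black → ×1 multiplier
Gold → ±5% tolerance
635 × 1 = 635 Ω
Maximum = 635 × (1 + 5/100) = 666.75 Ω.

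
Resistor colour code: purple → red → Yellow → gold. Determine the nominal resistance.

720000 Ω

Violet → 7 (first significant figure)
Red → 2 (second significant figure)
Yellow → ×10^4 multiplier
72 × 10000 = 720000 Ω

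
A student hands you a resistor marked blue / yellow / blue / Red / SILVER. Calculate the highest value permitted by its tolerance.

Blue → 6 (first significant figure)
Yellow → 4 (second significant figure)
Blue → 6 (third significant figure)
Red → ×10^2 multiplier
Silver → ±10% tolerance
646 × 100 = 64600 Ω
Highest = 64600 × (1 + 10/100) = 71060 Ω.

71060 Ω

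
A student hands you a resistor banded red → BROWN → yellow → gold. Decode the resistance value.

210000 Ω

Red → 2 (first significant figure)
Brown → 1 (second significant figure)
Yellow → ×10^4 multiplier
21 × 10000 = 210000 Ω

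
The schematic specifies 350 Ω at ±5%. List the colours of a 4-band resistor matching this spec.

orange, green, brown, gold

350 Ω = 35 × 10^1.
3 → orange
5 → green
Multiplier 10^1 → brown.
±5% tolerance → gold.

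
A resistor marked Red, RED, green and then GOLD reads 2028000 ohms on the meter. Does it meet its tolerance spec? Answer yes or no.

no

Red → 2 (first significant figure)
Red → 2 (second significant figure)
Green → ×10^5 multiplier
Gold → ±5% tolerance
22 × 100000 = 2200000 Ω
Allowed range: 2090000 Ω to 2310000 Ω.
2028000 ohms lies outside that range.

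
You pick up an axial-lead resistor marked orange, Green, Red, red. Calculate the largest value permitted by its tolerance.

Orange → 3 (first significant figure)
Green → 5 (second significant figure)
Red → ×10^2 multiplier
Red → ±2% tolerance
35 × 100 = 3500 Ω
Largest = 3500 × (1 + 2/100) = 3570 Ω.

3570 Ω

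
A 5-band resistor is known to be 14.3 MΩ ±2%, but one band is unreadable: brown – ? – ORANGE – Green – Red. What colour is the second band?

yellow

14300000 Ω = 143 × 10^5.
The second band gives digit 4 of the significand, and 4 is yellow.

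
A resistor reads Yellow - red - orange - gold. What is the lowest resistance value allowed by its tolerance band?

Yellow → 4 (first significant figure)
Red → 2 (second significant figure)
Orange → ×10^3 multiplier
Gold → ±5% tolerance
42 × 1000 = 42000 Ω
Lowest = 42000 × (1 − 5/100) = 39900 Ω.

39900 Ω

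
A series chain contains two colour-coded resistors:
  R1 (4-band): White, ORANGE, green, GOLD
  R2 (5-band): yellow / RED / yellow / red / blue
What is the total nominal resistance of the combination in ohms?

9342400 Ω

R1: white, orange → 93; green ×10^5 → 9300000 Ω.
R2: yellow, red, yellow → 424; red ×10^2 → 42400 Ω.
Series: 9300000 + 42400 = 9342400 Ω.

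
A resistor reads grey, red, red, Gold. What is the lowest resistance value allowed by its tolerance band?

7790 Ω

Grey → 8 (first significant figure)
Red → 2 (second significant figure)
Red → ×10^2 multiplier
Gold → ±5% tolerance
82 × 100 = 8200 Ω
Lowest = 8200 × (1 − 5/100) = 7790 Ω.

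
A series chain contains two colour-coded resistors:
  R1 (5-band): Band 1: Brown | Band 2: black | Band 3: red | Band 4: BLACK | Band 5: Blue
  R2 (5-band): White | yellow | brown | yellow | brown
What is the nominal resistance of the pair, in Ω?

R1: brown, black, red → 102; black ×1 → 102 Ω.
R2: white, yellow, brown → 941; yellow ×10^4 → 9410000 Ω.
Series: 102 + 9410000 = 9410102 Ω.

9410102 Ω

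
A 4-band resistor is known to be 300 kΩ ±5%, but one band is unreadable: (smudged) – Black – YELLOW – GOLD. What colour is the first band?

300000 Ω = 30 × 10^4.
The first band gives digit 3 of the significand, and 3 is orange.

orange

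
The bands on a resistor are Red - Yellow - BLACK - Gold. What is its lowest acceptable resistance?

22.8 Ω

Red → 2 (first significant figure)
Yellow → 4 (second significant figure)
Black → ×1 multiplier
Gold → ±5% tolerance
24 × 1 = 24 Ω
Lowest = 24 × (1 − 5/100) = 22.8 Ω.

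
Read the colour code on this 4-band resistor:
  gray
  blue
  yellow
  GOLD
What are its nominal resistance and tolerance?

860000 Ω ±5%

Grey → 8 (first significant figure)
Blue → 6 (second significant figure)
Yellow → ×10^4 multiplier
Gold → ±5% tolerance
86 × 10000 = 860000 Ω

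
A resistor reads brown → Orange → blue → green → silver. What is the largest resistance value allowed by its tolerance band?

Brown → 1 (first significant figure)
Orange → 3 (second significant figure)
Blue → 6 (third significant figure)
Green → ×10^5 multiplier
Silver → ±10% tolerance
136 × 100000 = 13600000 Ω
Largest = 13600000 × (1 + 10/100) = 14960000 Ω.

14960000 Ω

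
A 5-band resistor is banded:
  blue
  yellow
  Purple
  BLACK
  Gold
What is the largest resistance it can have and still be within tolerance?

Blue → 6 (first significant figure)
Yellow → 4 (second significant figure)
Violet → 7 (third significant figure)
Black → ×1 multiplier
Gold → ±5% tolerance
647 × 1 = 647 Ω
Largest = 647 × (1 + 5/100) = 679.35 Ω.

679.35 Ω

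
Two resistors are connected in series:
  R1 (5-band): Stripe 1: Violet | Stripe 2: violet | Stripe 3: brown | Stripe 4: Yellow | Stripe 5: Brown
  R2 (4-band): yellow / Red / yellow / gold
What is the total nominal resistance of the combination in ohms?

R1: violet, violet, brown → 771; yellow ×10^4 → 7710000 Ω.
R2: yellow, red → 42; yellow ×10^4 → 420000 Ω.
Series: 7710000 + 420000 = 8130000 Ω.

8130000 Ω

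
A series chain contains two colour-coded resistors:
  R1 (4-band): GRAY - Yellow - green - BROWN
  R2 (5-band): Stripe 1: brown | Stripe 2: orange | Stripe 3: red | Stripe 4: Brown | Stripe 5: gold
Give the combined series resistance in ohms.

R1: grey, yellow → 84; green ×10^5 → 8400000 Ω.
R2: brown, orange, red → 132; brown ×10 → 1320 Ω.
Series: 8400000 + 1320 = 8401320 Ω.

8401320 Ω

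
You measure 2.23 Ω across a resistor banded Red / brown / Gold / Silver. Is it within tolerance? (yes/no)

Red → 2 (first significant figure)
Brown → 1 (second significant figure)
Gold → ×0.1 multiplier
Silver → ±10% tolerance
21 × 0.1 = 2.1 Ω
Allowed range: 1.89 Ω to 2.31 Ω.
2.23 Ω lies inside that range.

yes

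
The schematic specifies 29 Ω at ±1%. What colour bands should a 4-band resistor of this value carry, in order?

29 Ω = 29 × 10^0.
2 → red
9 → white
Multiplier 10^0 → black.
±1% tolerance → brown.

red, white, black, brown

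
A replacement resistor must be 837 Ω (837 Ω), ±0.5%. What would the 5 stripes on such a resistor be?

837 Ω = 837 × 10^0.
8 → grey
3 → orange
7 → violet
Multiplier 10^0 → black.
±0.5% tolerance → green.

grey, orange, violet, black, green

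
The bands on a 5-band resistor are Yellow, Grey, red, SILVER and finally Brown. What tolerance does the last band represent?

±1%

The last band, brown, is the tolerance band.
Brown corresponds to ±1%.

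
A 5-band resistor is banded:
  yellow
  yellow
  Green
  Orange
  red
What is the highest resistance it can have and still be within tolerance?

453900 Ω

Yellow → 4 (first significant figure)
Yellow → 4 (second significant figure)
Green → 5 (third significant figure)
Orange → ×10^3 multiplier
Red → ±2% tolerance
445 × 1000 = 445000 Ω
Highest = 445000 × (1 + 2/100) = 453900 Ω.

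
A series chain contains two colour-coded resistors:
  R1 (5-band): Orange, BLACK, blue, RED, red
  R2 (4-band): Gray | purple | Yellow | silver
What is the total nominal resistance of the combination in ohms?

R1: orange, black, blue → 306; red ×10^2 → 30600 Ω.
R2: grey, violet → 87; yellow ×10^4 → 870000 Ω.
Series: 30600 + 870000 = 900600 Ω.

900600 Ω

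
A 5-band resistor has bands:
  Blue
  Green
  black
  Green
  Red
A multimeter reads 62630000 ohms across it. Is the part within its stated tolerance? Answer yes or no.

Blue → 6 (first significant figure)
Green → 5 (second significant figure)
Black → 0 (third significant figure)
Green → ×10^5 multiplier
Red → ±2% tolerance
650 × 100000 = 65000000 Ω
Allowed range: 63700000 Ω to 66300000 Ω.
62630000 ohms lies outside that range.

no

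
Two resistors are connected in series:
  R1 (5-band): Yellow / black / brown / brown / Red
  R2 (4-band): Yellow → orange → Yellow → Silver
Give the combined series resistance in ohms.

R1: yellow, black, brown → 401; brown ×10 → 4010 Ω.
R2: yellow, orange → 43; yellow ×10^4 → 430000 Ω.
Series: 4010 + 430000 = 434010 Ω.

434010 Ω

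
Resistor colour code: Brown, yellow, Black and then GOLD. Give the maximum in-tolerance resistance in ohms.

Brown → 1 (first significant figure)
Yellow → 4 (second significant figure)
Black → ×1 multiplier
Gold → ±5% tolerance
14 × 1 = 14 Ω
Maximum = 14 × (1 + 5/100) = 14.7 Ω.

14.7 Ω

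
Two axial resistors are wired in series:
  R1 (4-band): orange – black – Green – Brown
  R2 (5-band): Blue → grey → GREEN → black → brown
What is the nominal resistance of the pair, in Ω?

3000685 Ω

R1: orange, black → 30; green ×10^5 → 3000000 Ω.
R2: blue, grey, green → 685; black ×1 → 685 Ω.
Series: 3000000 + 685 = 3000685 Ω.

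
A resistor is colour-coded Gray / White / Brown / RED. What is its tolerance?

±2%

The last band, red, is the tolerance band.
Red corresponds to ±2%.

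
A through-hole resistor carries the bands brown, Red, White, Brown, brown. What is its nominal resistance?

1290 Ω

Brown → 1 (first significant figure)
Red → 2 (second significant figure)
White → 9 (third significant figure)
Brown → ×10 multiplier
129 × 10 = 1290 Ω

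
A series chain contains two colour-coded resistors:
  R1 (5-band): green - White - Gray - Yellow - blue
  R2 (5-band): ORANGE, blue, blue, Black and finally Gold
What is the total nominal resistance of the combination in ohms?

R1: green, white, grey → 598; yellow ×10^4 → 5980000 Ω.
R2: orange, blue, blue → 366; black ×1 → 366 Ω.
Series: 5980000 + 366 = 5980366 Ω.

5980366 Ω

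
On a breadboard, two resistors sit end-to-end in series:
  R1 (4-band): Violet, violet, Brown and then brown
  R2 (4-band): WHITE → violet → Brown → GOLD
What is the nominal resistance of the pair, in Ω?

1740 Ω

R1: violet, violet → 77; brown ×10 → 770 Ω.
R2: white, violet → 97; brown ×10 → 970 Ω.
Series: 770 + 970 = 1740 Ω.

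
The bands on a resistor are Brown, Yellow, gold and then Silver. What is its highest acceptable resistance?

Brown → 1 (first significant figure)
Yellow → 4 (second significant figure)
Gold → ×0.1 multiplier
Silver → ±10% tolerance
14 × 0.1 = 1.4 Ω
Highest = 1.4 × (1 + 10/100) = 1.54 Ω.

1.54 Ω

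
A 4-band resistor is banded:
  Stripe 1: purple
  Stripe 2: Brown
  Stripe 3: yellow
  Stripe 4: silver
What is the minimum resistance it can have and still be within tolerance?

Violet → 7 (first significant figure)
Brown → 1 (second significant figure)
Yellow → ×10^4 multiplier
Silver → ±10% tolerance
71 × 10000 = 710000 Ω
Minimum = 710000 × (1 − 10/100) = 639000 Ω.

639000 Ω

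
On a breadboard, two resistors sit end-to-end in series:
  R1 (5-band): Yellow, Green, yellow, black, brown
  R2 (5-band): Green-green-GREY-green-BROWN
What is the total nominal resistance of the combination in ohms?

R1: yellow, green, yellow → 454; black ×1 → 454 Ω.
R2: green, green, grey → 558; green ×10^5 → 55800000 Ω.
Series: 454 + 55800000 = 55800454 Ω.

55800454 Ω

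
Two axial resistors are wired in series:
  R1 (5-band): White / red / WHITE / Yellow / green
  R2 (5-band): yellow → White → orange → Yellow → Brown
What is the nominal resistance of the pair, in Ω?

14220000 Ω

R1: white, red, white → 929; yellow ×10^4 → 9290000 Ω.
R2: yellow, white, orange → 493; yellow ×10^4 → 4930000 Ω.
Series: 9290000 + 4930000 = 14220000 Ω.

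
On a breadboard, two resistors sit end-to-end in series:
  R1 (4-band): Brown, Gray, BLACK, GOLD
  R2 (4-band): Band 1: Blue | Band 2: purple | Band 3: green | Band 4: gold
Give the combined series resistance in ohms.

R1: brown, grey → 18; black ×1 → 18 Ω.
R2: blue, violet → 67; green ×10^5 → 6700000 Ω.
Series: 18 + 6700000 = 6700018 Ω.

6700018 Ω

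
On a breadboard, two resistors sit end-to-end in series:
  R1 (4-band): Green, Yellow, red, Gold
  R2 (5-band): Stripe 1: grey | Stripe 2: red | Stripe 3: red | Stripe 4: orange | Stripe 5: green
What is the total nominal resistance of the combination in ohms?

827400 Ω

R1: green, yellow → 54; red ×10^2 → 5400 Ω.
R2: grey, red, red → 822; orange ×10^3 → 822000 Ω.
Series: 5400 + 822000 = 827400 Ω.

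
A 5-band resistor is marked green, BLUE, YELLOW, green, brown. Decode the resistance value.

Green → 5 (first significant figure)
Blue → 6 (second significant figure)
Yellow → 4 (third significant figure)
Green → ×10^5 multiplier
564 × 100000 = 56400000 Ω

56400000 Ω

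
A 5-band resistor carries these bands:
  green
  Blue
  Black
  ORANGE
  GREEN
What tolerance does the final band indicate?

The last band, green, is the tolerance band.
Green corresponds to ±0.5%.

±0.5%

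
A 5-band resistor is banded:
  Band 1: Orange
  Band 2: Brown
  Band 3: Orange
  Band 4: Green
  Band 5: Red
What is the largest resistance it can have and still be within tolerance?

Orange → 3 (first significant figure)
Brown → 1 (second significant figure)
Orange → 3 (third significant figure)
Green → ×10^5 multiplier
Red → ±2% tolerance
313 × 100000 = 31300000 Ω
Largest = 31300000 × (1 + 2/100) = 31926000 Ω.

31926000 Ω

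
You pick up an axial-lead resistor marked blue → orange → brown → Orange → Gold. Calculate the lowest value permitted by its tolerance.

599450 Ω

Blue → 6 (first significant figure)
Orange → 3 (second significant figure)
Brown → 1 (third significant figure)
Orange → ×10^3 multiplier
Gold → ±5% tolerance
631 × 1000 = 631000 Ω
Lowest = 631000 × (1 − 5/100) = 599450 Ω.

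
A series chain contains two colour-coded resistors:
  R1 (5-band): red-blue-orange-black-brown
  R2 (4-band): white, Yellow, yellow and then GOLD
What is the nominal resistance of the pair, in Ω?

940263 Ω

R1: red, blue, orange → 263; black ×1 → 263 Ω.
R2: white, yellow → 94; yellow ×10^4 → 940000 Ω.
Series: 263 + 940000 = 940263 Ω.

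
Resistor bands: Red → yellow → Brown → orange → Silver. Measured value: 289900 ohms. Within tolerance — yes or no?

no

Red → 2 (first significant figure)
Yellow → 4 (second significant figure)
Brown → 1 (third significant figure)
Orange → ×10^3 multiplier
Silver → ±10% tolerance
241 × 1000 = 241000 Ω
Allowed range: 216900 Ω to 265100 Ω.
289900 ohms lies outside that range.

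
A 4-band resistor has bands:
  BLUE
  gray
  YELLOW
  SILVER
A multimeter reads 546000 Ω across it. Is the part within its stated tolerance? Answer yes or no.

Blue → 6 (first significant figure)
Grey → 8 (second significant figure)
Yellow → ×10^4 multiplier
Silver → ±10% tolerance
68 × 10000 = 680000 Ω
Allowed range: 612000 Ω to 748000 Ω.
546000 Ω lies outside that range.

no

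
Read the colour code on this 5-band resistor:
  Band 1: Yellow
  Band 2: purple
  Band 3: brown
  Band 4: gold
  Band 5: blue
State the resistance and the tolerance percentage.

Yellow → 4 (first significant figure)
Violet → 7 (second significant figure)
Brown → 1 (third significant figure)
Gold → ×0.1 multiplier
Blue → ±0.25% tolerance
471 × 0.1 = 47.1 Ω

47.1 Ω ±0.25%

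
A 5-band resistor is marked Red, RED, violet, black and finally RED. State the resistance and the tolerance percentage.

227 Ω ±2%

Red → 2 (first significant figure)
Red → 2 (second significant figure)
Violet → 7 (third significant figure)
Black → ×1 multiplier
Red → ±2% tolerance
227 × 1 = 227 Ω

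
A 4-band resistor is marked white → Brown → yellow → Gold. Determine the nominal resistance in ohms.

910000 Ω

White → 9 (first significant figure)
Brown → 1 (second significant figure)
Yellow → ×10^4 multiplier
91 × 10000 = 910000 Ω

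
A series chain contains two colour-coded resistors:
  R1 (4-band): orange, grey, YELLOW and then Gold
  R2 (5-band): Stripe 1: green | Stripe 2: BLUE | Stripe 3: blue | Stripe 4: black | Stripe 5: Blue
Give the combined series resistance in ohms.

R1: orange, grey → 38; yellow ×10^4 → 380000 Ω.
R2: green, blue, blue → 566; black ×1 → 566 Ω.
Series: 380000 + 566 = 380566 Ω.

380566 Ω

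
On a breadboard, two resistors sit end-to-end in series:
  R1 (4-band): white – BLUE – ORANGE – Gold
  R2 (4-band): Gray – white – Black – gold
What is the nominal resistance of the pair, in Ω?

R1: white, blue → 96; orange ×10^3 → 96000 Ω.
R2: grey, white → 89; black ×1 → 89 Ω.
Series: 96000 + 89 = 96089 Ω.

96089 Ω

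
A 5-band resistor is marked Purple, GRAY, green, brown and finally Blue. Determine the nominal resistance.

7850 Ω

Violet → 7 (first significant figure)
Grey → 8 (second significant figure)
Green → 5 (third significant figure)
Brown → ×10 multiplier
785 × 10 = 7850 Ω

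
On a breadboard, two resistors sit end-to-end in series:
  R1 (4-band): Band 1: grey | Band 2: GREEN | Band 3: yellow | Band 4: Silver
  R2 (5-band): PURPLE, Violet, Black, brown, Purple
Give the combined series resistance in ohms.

R1: grey, green → 85; yellow ×10^4 → 850000 Ω.
R2: violet, violet, black → 770; brown ×10 → 7700 Ω.
Series: 850000 + 7700 = 857700 Ω.

857700 Ω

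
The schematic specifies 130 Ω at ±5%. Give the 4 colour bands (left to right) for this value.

130 Ω = 13 × 10^1.
1 → brown
3 → orange
Multiplier 10^1 → brown.
±5% tolerance → gold.

brown, orange, brown, gold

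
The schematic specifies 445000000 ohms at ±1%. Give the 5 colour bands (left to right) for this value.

445000000 Ω = 445 × 10^6.
4 → yellow
4 → yellow
5 → green
Multiplier 10^6 → blue.
±1% tolerance → brown.

yellow, yellow, green, blue, brown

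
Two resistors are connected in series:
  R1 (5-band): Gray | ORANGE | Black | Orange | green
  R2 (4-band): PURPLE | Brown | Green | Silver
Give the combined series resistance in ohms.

R1: grey, orange, black → 830; orange ×10^3 → 830000 Ω.
R2: violet, brown → 71; green ×10^5 → 7100000 Ω.
Series: 830000 + 7100000 = 7930000 Ω.

7930000 Ω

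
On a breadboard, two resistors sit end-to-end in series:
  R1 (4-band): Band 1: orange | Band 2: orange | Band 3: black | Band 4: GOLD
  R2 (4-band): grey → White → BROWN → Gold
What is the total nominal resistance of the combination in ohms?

923 Ω

R1: orange, orange → 33; black ×1 → 33 Ω.
R2: grey, white → 89; brown ×10 → 890 Ω.
Series: 33 + 890 = 923 Ω.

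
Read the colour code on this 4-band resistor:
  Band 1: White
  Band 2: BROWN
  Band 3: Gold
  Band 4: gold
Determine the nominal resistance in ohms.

9.1 Ω

White → 9 (first significant figure)
Brown → 1 (second significant figure)
Gold → ×0.1 multiplier
91 × 0.1 = 9.1 Ω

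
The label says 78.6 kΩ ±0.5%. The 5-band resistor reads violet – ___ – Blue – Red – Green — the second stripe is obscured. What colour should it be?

78600 Ω = 786 × 10^2.
The second band gives digit 8 of the significand, and 8 is grey.

grey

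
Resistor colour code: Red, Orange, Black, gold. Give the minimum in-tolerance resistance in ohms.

Red → 2 (first significant figure)
Orange → 3 (second significant figure)
Black → ×1 multiplier
Gold → ±5% tolerance
23 × 1 = 23 Ω
Minimum = 23 × (1 − 5/100) = 21.85 Ω.

21.85 Ω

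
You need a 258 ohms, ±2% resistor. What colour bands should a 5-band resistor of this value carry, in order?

258 Ω = 258 × 10^0.
2 → red
5 → green
8 → grey
Multiplier 10^0 → black.
±2% tolerance → red.

red, green, grey, black, red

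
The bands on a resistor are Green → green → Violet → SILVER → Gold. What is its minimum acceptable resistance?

Green → 5 (first significant figure)
Green → 5 (second significant figure)
Violet → 7 (third significant figure)
Silver → ×0.01 multiplier
Gold → ±5% tolerance
557 × 0.01 = 5.57 Ω
Minimum = 5.57 × (1 − 5/100) = 5.2915 Ω.

5.2915 Ω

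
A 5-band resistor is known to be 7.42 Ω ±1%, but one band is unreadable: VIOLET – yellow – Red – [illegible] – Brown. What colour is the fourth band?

silver

7.42 Ω = 742 × 10^-2.
The fourth band is the multiplier, 10^-2, which is silver.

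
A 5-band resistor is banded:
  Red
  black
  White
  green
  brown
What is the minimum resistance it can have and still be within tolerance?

Red → 2 (first significant figure)
Black → 0 (second significant figure)
White → 9 (third significant figure)
Green → ×10^5 multiplier
Brown → ±1% tolerance
209 × 100000 = 20900000 Ω
Minimum = 20900000 × (1 − 1/100) = 20691000 Ω.

20691000 Ω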